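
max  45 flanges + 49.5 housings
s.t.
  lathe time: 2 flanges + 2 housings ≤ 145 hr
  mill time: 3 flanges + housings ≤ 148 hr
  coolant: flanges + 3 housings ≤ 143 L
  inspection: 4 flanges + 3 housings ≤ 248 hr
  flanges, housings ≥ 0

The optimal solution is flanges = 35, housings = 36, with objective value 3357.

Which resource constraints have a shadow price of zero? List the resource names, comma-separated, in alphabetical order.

lathe time: 142/145 (slack 3)
mill time: 141/148 (slack 7)
coolant: 143/143 (binding)
inspection: 248/248 (binding)
By complementary slackness, a constraint with positive slack has shadow price 0 → lathe time, mill time.

lathe time, mill time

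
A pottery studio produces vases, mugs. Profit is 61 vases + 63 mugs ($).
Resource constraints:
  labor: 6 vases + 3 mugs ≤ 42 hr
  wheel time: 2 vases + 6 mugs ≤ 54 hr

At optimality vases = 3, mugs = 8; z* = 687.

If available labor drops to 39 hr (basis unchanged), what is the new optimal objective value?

Check each constraint at x*: labor 42/42 (tight); wheel time 54/54 (tight).
From A_Bᵀ y = c: 6·y_labor + 2·y_wheel time = 61; 3·y_labor + 6·y_wheel time = 63.
→ y_labor = 8 and y_wheel time = 6.5.
Δz = y_labor·Δb = 8 × (-3) = -24, so new z* = 687 − 24 = 663.

663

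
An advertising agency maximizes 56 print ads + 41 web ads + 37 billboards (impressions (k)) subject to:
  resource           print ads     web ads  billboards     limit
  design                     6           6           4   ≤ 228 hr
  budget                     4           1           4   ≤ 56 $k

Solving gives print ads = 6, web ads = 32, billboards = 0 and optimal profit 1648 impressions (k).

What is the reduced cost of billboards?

At the optimum: design uses 228 of 228 (binding); budget uses 56 of 56 (binding).
Dual feasibility on the basic columns requires 6·y_design + 4·y_budget = 56, 6·y_design + 1·y_budget = 41.
Solving: y_design = 6, y_budget = 5.
Reduced cost of billboards: c₃ − yᵀa₃ = 37 − (6·4 + 5·4) = 37 − 44 = -7.

-7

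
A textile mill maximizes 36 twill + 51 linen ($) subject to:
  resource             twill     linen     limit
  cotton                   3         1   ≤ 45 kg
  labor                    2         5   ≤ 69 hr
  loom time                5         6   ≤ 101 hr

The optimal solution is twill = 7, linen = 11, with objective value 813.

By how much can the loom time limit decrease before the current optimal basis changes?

Binding constraints: labor, loom time. The basis is B = [[2,5],[5,6]] with det -13.
Per unit decrease in loom time, x* moves by d = (-0.3846, 0.1538).
The basis stays optimal until twill reaches 0; allowable decrease = 18.2 hr.

18.2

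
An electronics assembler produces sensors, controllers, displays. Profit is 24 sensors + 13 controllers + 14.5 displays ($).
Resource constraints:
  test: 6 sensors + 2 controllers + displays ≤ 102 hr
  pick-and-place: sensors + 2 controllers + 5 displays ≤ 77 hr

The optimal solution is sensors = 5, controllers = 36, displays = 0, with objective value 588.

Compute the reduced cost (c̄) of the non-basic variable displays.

-4

Check each constraint at x*: test 102/102 (tight); pick-and-place 77/77 (tight).
Dual feasibility on the basic columns requires 6·y_test + 1·y_pick-and-place = 24, 2·y_test + 2·y_pick-and-place = 13.
This yields shadow prices y_test = 3.5, y_pick-and-place = 3.
Reduced cost of displays: c₃ − yᵀa₃ = 14.5 − (3.5·1 + 3·5) = 14.5 − 18.5 = -4.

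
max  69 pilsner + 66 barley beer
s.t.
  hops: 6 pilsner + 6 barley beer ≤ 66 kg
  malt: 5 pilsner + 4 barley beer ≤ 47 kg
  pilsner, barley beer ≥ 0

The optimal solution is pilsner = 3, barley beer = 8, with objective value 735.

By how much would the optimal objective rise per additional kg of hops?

Both hops and malt are binding at x*.
From A_Bᵀ y = c: 6·y_hops + 5·y_malt = 69; 6·y_hops + 4·y_malt = 66.
→ y_hops = 9 and y_malt = 3.
Shadow price of hops = 9.

9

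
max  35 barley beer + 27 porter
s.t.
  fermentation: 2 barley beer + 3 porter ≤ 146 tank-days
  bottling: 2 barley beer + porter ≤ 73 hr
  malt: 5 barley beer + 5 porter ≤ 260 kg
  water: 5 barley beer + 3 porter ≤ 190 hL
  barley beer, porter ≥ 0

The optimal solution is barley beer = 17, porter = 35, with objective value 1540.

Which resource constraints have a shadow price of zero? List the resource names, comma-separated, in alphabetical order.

fermentation: 139/146 (slack 7)
bottling: 69/73 (slack 4)
malt: 260/260 (binding)
water: 190/190 (binding)
By complementary slackness, a constraint with positive slack has shadow price 0 → bottling, fermentation.

bottling, fermentation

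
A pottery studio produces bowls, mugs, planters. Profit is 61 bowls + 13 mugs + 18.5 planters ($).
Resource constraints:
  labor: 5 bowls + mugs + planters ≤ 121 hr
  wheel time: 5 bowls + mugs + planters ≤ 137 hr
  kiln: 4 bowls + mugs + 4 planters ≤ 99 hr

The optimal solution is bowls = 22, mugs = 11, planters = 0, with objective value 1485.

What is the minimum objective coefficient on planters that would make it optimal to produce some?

25

At the optimum: labor uses 121 of 121 (binding); wheel time uses 121 of 137 (slack = 16); kiln uses 99 of 99 (binding).
Slack constraints have shadow price 0 (complementary slackness).
The binding rows give the dual system: 5·y_labor + 4·y_kiln = 61 and 1·y_labor + 1·y_kiln = 13.
This yields shadow prices y_labor = 9, y_kiln = 4.
planters enters the basis when its profit ≥ yᵀa₃ = 9·1 + 4·4 = 25.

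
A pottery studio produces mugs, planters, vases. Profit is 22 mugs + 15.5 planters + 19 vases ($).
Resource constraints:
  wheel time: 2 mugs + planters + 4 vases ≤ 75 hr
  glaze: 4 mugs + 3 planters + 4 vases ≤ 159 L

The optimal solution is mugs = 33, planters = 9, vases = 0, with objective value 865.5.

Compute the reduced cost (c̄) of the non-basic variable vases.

-7

At the optimum: wheel time uses 75 of 75 (binding); glaze uses 159 of 159 (binding).
Dual feasibility on the basic columns requires 2·y_wheel time + 4·y_glaze = 22, 1·y_wheel time + 3·y_glaze = 15.5.
This yields shadow prices y_wheel time = 2, y_glaze = 4.5.
Reduced cost of vases: c₃ − yᵀa₃ = 19 − (2·4 + 4.5·4) = 19 − 26 = -7.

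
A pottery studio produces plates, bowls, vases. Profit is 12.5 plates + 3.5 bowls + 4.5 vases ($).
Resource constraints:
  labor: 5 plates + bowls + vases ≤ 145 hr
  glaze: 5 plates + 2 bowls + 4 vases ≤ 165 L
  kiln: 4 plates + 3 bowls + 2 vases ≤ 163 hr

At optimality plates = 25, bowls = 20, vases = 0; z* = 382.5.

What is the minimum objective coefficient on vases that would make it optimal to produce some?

Check each constraint at x*: labor 145/145 (tight); glaze 165/165 (tight); kiln 160/163 (slack 3).
Since kiln is not tight, its dual is 0.
From A_Bᵀ y = c: 5·y_labor + 5·y_glaze = 12.5; 1·y_labor + 2·y_glaze = 3.5.
This yields shadow prices y_labor = 1.5, y_glaze = 1.
vases enters the basis when its profit ≥ yᵀa₃ = 1.5·1 + 1·4 = 5.5.

5.5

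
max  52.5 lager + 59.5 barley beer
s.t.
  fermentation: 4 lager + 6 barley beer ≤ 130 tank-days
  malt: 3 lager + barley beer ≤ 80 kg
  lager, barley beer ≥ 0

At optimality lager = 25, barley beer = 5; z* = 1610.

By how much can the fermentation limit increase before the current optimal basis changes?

350

Binding constraints: fermentation, malt. The basis is B = [[4,6],[3,1]] with det -14.
Per unit increase in fermentation, x* moves by d = (-0.0714, 0.2143).
The basis stays optimal until lager reaches 0; allowable increase = 350 tank-days.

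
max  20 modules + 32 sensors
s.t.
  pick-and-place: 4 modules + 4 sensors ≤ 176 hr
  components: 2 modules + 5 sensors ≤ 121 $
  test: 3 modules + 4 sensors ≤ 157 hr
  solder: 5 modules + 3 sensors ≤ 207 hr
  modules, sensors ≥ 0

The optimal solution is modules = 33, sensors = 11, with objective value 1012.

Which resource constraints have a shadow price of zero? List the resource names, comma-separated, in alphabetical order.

pick-and-place: 176/176 (binding)
components: 121/121 (binding)
test: 143/157 (slack 14)
solder: 198/207 (slack 9)
By complementary slackness, a constraint with positive slack has shadow price 0 → solder, test.

solder, test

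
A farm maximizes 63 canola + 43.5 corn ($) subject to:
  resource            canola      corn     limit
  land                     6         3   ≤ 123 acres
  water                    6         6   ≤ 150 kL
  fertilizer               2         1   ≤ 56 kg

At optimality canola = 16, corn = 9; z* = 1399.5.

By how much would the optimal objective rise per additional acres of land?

Binding: land and water. Non-binding: fertilizer (15 unused).
Since fertilizer is not tight, its dual is 0.
From A_Bᵀ y = c: 6·y_land + 6·y_water = 63; 3·y_land + 6·y_water = 43.5.
Solving: y_land = 6.5, y_water = 4.
Shadow price of land = 6.5.

6.5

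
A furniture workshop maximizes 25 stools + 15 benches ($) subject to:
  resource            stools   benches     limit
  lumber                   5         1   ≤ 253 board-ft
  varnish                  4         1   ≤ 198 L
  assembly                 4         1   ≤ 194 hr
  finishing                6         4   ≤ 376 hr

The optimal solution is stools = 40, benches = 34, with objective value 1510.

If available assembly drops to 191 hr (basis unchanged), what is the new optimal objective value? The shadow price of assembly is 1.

Δb = -3, so new z* = 1510 + (1)·(-3) = 1510 − 3 = 1507.

1507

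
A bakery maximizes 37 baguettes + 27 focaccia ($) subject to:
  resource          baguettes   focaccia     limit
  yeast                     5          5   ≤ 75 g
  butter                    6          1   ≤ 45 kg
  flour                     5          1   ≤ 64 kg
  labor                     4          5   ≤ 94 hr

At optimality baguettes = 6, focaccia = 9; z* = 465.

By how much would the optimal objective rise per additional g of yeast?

5

Binding: yeast and butter. Non-binding: flour (25 unused), labor (25 unused).
Slack constraints have shadow price 0 (complementary slackness).
The binding rows give the dual system: 5·y_yeast + 6·y_butter = 37 and 5·y_yeast + 1·y_butter = 27.
→ y_yeast = 5 and y_butter = 2.
Shadow price of yeast = 5.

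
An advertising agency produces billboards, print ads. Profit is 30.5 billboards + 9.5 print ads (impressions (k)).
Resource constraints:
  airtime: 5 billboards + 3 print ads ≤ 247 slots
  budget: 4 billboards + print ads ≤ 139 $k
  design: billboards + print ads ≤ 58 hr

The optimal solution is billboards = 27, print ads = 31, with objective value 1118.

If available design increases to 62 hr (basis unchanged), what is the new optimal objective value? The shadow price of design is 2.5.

Δb = 4, so new z* = 1118 + (2.5)·(4) = 1118 + 10 = 1128.

1128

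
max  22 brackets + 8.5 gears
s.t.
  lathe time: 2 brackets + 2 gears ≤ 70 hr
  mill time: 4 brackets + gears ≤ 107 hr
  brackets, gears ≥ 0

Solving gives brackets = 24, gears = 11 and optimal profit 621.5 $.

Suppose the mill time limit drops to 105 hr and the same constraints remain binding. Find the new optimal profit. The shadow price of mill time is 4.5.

612.5

Δb = -2, so new z* = 621.5 + (4.5)·(-2) = 621.5 − 9 = 612.5.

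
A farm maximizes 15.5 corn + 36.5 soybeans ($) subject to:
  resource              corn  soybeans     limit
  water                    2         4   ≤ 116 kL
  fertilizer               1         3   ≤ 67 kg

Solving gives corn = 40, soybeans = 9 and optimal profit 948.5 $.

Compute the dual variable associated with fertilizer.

5.5

Check each constraint at x*: water 116/116 (tight); fertilizer 67/67 (tight).
From A_Bᵀ y = c: 2·y_water + 1·y_fertilizer = 15.5; 4·y_water + 3·y_fertilizer = 36.5.
Solving: y_water = 5, y_fertilizer = 5.5.
Shadow price of fertilizer = 5.5.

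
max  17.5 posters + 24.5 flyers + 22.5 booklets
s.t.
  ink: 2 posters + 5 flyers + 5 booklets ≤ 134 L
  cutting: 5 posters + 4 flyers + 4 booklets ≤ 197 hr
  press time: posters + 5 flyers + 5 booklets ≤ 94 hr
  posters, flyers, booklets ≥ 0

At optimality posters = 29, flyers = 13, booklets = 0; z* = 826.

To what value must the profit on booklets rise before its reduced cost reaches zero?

24.5

Check each constraint at x*: ink 123/134 (slack 11); cutting 197/197 (tight); press time 94/94 (tight).
Slack constraints have shadow price 0 (complementary slackness).
From A_Bᵀ y = c: 5·y_cutting + 1·y_press time = 17.5; 4·y_cutting + 5·y_press time = 24.5.
→ y_cutting = 3 and y_press time = 2.5.
booklets enters the basis when its profit ≥ yᵀa₃ = 3·4 + 2.5·5 = 24.5.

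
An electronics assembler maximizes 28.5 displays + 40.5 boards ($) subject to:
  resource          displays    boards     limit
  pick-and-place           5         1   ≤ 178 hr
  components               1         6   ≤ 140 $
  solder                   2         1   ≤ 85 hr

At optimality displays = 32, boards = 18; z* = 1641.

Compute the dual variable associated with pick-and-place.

4.5

At the optimum: pick-and-place uses 178 of 178 (binding); components uses 140 of 140 (binding); solder uses 82 of 85 (slack = 3).
By complementary slackness, y = 0 for the non-binding constraint.
Dual feasibility on the basic columns requires 5·y_pick-and-place + 1·y_components = 28.5, 1·y_pick-and-place + 6·y_components = 40.5.
This yields shadow prices y_pick-and-place = 4.5, y_components = 6.
Shadow price of pick-and-place = 4.5.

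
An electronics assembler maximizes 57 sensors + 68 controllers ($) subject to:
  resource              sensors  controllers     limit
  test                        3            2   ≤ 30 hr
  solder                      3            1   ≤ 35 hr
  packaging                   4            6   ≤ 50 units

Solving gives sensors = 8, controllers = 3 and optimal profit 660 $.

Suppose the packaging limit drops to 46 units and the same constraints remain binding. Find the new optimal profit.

624

At the optimum: test uses 30 of 30 (binding); solder uses 27 of 35 (slack = 8); packaging uses 50 of 50 (binding).
Slack constraints have shadow price 0 (complementary slackness).
The binding rows give the dual system: 3·y_test + 4·y_packaging = 57 and 2·y_test + 6·y_packaging = 68.
Solving: y_test = 7, y_packaging = 9.
Δz = y_packaging·Δb = 9 × (-4) = -36, so new z* = 660 − 36 = 624.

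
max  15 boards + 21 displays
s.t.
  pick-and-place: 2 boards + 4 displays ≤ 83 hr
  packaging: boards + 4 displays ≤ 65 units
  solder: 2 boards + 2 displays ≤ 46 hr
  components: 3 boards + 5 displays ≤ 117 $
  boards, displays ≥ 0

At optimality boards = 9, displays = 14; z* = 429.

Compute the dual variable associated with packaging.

2

Check each constraint at x*: pick-and-place 74/83 (slack 9); packaging 65/65 (tight); solder 46/46 (tight); components 97/117 (slack 20).
By complementary slackness, y = 0 for the non-binding constraints.
The binding rows give the dual system: 1·y_packaging + 2·y_solder = 15 and 4·y_packaging + 2·y_solder = 21.
→ y_packaging = 2 and y_solder = 6.5.
Shadow price of packaging = 2.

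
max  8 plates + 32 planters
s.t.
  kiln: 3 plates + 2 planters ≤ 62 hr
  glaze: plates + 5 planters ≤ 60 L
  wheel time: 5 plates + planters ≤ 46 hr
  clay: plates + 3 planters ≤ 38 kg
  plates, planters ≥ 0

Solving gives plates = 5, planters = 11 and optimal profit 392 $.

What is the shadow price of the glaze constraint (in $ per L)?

4

Binding: glaze and clay. Non-binding: kiln (25 unused), wheel time (10 unused).
Slack constraints have shadow price 0 (complementary slackness).
The binding rows give the dual system: 1·y_glaze + 1·y_clay = 8 and 5·y_glaze + 3·y_clay = 32.
This yields shadow prices y_glaze = 4, y_clay = 4.
Shadow price of glaze = 4.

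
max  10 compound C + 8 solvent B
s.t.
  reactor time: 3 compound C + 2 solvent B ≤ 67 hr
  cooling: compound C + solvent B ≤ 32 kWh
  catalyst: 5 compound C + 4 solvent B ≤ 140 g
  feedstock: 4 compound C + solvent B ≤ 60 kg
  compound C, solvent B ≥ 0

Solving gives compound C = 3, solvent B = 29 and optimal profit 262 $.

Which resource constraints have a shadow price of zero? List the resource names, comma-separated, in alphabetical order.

reactor time: 67/67 (binding)
cooling: 32/32 (binding)
catalyst: 131/140 (slack 9)
feedstock: 41/60 (slack 19)
By complementary slackness, a constraint with positive slack has shadow price 0 → catalyst, feedstock.

catalyst, feedstock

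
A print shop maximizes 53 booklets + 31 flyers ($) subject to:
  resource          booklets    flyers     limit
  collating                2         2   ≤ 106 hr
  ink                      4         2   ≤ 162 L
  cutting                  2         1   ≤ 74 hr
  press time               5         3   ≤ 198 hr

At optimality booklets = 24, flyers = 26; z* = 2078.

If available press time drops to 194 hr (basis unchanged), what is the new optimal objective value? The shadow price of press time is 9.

2042

Δb = -4, so new z* = 2078 + (9)·(-4) = 2078 − 36 = 2042.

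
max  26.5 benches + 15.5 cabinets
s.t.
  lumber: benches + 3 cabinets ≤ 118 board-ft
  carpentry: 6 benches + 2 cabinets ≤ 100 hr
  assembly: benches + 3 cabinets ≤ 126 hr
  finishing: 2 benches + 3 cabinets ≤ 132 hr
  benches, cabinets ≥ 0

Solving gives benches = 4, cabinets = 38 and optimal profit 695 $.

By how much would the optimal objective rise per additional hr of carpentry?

4

Binding: lumber and carpentry. Non-binding: assembly (8 unused), finishing (10 unused).
By complementary slackness, y = 0 for the non-binding constraints.
From A_Bᵀ y = c: 1·y_lumber + 6·y_carpentry = 26.5; 3·y_lumber + 2·y_carpentry = 15.5.
→ y_lumber = 2.5 and y_carpentry = 4.
Shadow price of carpentry = 4.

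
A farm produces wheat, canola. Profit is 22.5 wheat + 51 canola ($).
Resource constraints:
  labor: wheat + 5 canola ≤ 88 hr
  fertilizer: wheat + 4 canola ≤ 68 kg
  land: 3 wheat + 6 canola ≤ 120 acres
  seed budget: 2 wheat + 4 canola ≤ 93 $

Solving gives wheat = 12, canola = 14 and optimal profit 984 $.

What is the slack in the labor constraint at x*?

labor used = 1·12 + 5·14 = 82; slack = 88 − 82 = 6.

6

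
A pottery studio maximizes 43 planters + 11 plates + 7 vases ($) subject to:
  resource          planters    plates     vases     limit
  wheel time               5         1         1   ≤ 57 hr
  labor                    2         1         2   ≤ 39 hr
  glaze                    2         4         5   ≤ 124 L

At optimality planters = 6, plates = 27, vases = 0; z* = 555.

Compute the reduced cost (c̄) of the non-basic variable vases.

-8

At the optimum: wheel time uses 57 of 57 (binding); labor uses 39 of 39 (binding); glaze uses 120 of 124 (slack = 4).
By complementary slackness, y = 0 for the non-binding constraint.
Dual feasibility on the basic columns requires 5·y_wheel time + 2·y_labor = 43, 1·y_wheel time + 1·y_labor = 11.
Solving: y_wheel time = 7, y_labor = 4.
Reduced cost of vases: c₃ − yᵀa₃ = 7 − (7·1 + 4·2) = 7 − 15 = -8.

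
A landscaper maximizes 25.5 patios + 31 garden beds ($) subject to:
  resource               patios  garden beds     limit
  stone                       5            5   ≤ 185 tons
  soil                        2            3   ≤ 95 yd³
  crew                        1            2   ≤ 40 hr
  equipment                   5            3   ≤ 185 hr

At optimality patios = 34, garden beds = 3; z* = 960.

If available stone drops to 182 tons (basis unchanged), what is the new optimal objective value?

948

Check each constraint at x*: stone 185/185 (tight); soil 77/95 (slack 18); crew 40/40 (tight); equipment 179/185 (slack 6).
Slack constraints have shadow price 0 (complementary slackness).
From A_Bᵀ y = c: 5·y_stone + 1·y_crew = 25.5; 5·y_stone + 2·y_crew = 31.
→ y_stone = 4 and y_crew = 5.5.
Δz = y_stone·Δb = 4 × (-3) = -12, so new z* = 960 − 12 = 948.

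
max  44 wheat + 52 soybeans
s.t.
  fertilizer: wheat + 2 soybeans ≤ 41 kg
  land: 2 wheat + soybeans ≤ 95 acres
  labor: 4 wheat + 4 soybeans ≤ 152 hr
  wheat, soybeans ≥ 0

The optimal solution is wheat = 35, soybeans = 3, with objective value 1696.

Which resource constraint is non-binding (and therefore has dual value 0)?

fertilizer: 41/41 (binding)
land: 73/95 (slack 22)
labor: 152/152 (binding)
By complementary slackness, a constraint with positive slack has shadow price 0 → land.

land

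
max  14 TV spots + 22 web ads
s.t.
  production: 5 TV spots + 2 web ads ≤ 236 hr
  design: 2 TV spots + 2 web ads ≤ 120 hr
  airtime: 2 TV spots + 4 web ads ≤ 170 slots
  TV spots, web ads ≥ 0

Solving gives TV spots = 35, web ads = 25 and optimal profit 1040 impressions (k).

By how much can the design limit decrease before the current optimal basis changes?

Binding constraints: design, airtime. The basis is B = [[2,2],[2,4]] with det 4.
Per unit decrease in design, x* moves by d = (-1, 0.5).
The basis stays optimal until TV spots reaches 0; allowable decrease = 35 hr.

35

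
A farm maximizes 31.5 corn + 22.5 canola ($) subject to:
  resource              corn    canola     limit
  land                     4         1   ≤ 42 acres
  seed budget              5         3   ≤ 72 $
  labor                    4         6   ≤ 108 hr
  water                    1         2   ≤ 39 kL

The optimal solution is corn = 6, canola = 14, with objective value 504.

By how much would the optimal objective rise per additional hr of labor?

1

Binding: seed budget and labor. Non-binding: land (4 unused), water (5 unused).
Since land, water are not tight, their duals are 0.
From A_Bᵀ y = c: 5·y_seed budget + 4·y_labor = 31.5; 3·y_seed budget + 6·y_labor = 22.5.
Solving: y_seed budget = 5.5, y_labor = 1.
Shadow price of labor = 1.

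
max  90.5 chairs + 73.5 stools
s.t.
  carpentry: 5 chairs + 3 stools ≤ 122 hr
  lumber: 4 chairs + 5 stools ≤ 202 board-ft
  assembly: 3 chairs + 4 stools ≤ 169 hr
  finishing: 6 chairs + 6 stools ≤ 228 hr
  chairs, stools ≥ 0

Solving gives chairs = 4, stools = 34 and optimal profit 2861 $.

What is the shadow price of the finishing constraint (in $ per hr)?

Binding: carpentry and finishing. Non-binding: lumber (16 unused), assembly (21 unused).
Slack constraints have shadow price 0 (complementary slackness).
The binding rows give the dual system: 5·y_carpentry + 6·y_finishing = 90.5 and 3·y_carpentry + 6·y_finishing = 73.5.
→ y_carpentry = 8.5 and y_finishing = 8.
Shadow price of finishing = 8.

8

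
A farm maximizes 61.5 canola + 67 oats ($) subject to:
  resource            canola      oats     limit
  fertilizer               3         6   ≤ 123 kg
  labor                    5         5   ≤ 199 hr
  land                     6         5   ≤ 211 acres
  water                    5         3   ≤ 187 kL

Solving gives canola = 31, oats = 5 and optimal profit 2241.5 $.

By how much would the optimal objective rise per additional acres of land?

8

Check each constraint at x*: fertilizer 123/123 (tight); labor 180/199 (slack 19); land 211/211 (tight); water 170/187 (slack 17).
Slack constraints have shadow price 0 (complementary slackness).
The binding rows give the dual system: 3·y_fertilizer + 6·y_land = 61.5 and 6·y_fertilizer + 5·y_land = 67.
This yields shadow prices y_fertilizer = 4.5, y_land = 8.
Shadow price of land = 8.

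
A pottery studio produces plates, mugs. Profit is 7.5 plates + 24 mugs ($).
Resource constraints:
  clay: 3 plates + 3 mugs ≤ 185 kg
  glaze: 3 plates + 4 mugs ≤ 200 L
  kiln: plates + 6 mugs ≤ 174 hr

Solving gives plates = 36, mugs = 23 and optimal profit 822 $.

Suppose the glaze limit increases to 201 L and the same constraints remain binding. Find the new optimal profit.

Check each constraint at x*: clay 177/185 (slack 8); glaze 200/200 (tight); kiln 174/174 (tight).
By complementary slackness, y = 0 for the non-binding constraint.
The binding rows give the dual system: 3·y_glaze + 1·y_kiln = 7.5 and 4·y_glaze + 6·y_kiln = 24.
Solving: y_glaze = 1.5, y_kiln = 3.
Δz = y_glaze·Δb = 1.5 × (1) = 1.5, so new z* = 822 + 1.5 = 823.5.

823.5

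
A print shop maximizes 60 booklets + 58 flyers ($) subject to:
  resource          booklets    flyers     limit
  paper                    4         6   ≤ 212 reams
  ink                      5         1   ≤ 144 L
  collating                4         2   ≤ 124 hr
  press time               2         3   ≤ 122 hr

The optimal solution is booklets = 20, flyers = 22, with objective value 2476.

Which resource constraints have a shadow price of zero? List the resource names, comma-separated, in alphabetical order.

ink, press time

paper: 212/212 (binding)
ink: 122/144 (slack 22)
collating: 124/124 (binding)
press time: 106/122 (slack 16)
By complementary slackness, a constraint with positive slack has shadow price 0 → ink, press time.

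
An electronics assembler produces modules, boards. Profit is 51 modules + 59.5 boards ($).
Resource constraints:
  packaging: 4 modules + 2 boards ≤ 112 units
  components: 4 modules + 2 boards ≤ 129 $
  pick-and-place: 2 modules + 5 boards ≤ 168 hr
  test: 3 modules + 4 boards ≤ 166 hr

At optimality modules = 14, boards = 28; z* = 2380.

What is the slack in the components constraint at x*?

17

components used = 4·14 + 2·28 = 112; slack = 129 − 112 = 17.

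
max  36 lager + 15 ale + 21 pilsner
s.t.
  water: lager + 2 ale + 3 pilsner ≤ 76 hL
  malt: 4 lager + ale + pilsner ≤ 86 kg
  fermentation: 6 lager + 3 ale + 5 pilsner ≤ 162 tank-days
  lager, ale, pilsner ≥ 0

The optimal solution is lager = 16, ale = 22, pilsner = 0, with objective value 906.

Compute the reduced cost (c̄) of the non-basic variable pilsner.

-2

Check each constraint at x*: water 60/76 (slack 16); malt 86/86 (tight); fermentation 162/162 (tight).
Since water is not tight, its dual is 0.
From A_Bᵀ y = c: 4·y_malt + 6·y_fermentation = 36; 1·y_malt + 3·y_fermentation = 15.
Solving: y_malt = 3, y_fermentation = 4.
Reduced cost of pilsner: c₃ − yᵀa₃ = 21 − (3·1 + 4·5) = 21 − 23 = -2.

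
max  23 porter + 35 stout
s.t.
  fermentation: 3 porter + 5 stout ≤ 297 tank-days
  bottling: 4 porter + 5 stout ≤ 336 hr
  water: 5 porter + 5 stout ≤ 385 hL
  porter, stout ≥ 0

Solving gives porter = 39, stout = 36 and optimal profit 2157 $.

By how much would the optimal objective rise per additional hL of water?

Check each constraint at x*: fermentation 297/297 (tight); bottling 336/336 (tight); water 375/385 (slack 10).
Slack constraints have shadow price 0 (complementary slackness).
Dual feasibility on the basic columns requires 3·y_fermentation + 4·y_bottling = 23, 5·y_fermentation + 5·y_bottling = 35.
→ y_fermentation = 5 and y_bottling = 2.
Shadow price of water = 0.

0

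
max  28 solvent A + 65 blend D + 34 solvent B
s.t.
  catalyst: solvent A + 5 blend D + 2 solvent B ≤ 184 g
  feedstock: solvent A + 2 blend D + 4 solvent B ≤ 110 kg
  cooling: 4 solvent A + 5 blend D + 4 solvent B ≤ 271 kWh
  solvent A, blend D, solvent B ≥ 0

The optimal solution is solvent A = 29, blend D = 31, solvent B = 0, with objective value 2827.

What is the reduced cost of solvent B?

-2

Binding: catalyst and cooling. Non-binding: feedstock (19 unused).
By complementary slackness, y = 0 for the non-binding constraint.
The binding rows give the dual system: 1·y_catalyst + 4·y_cooling = 28 and 5·y_catalyst + 5·y_cooling = 65.
→ y_catalyst = 8 and y_cooling = 5.
Reduced cost of solvent B: c₃ − yᵀa₃ = 34 − (8·2 + 5·4) = 34 − 36 = -2.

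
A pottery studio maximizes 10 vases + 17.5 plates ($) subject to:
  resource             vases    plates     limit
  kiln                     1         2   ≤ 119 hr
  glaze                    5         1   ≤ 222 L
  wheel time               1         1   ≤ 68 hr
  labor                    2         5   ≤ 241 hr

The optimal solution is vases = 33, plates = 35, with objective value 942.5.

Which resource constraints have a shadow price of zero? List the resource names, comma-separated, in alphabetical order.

kiln: 103/119 (slack 16)
glaze: 200/222 (slack 22)
wheel time: 68/68 (binding)
labor: 241/241 (binding)
By complementary slackness, a constraint with positive slack has shadow price 0 → glaze, kiln.

glaze, kiln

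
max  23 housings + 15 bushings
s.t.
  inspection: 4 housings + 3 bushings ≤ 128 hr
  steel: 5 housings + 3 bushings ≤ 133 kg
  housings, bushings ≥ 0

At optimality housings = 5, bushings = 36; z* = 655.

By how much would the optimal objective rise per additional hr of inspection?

Both inspection and steel are binding at x*.
The binding rows give the dual system: 4·y_inspection + 5·y_steel = 23 and 3·y_inspection + 3·y_steel = 15.
→ y_inspection = 2 and y_steel = 3.
Shadow price of inspection = 2.

2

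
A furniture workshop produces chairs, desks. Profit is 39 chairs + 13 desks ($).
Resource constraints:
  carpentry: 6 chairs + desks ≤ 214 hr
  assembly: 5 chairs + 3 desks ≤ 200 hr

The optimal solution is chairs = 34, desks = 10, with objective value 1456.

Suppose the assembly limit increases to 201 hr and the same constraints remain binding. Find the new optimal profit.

At the optimum: carpentry uses 214 of 214 (binding); assembly uses 200 of 200 (binding).
From A_Bᵀ y = c: 6·y_carpentry + 5·y_assembly = 39; 1·y_carpentry + 3·y_assembly = 13.
Solving: y_carpentry = 4, y_assembly = 3.
Δz = y_assembly·Δb = 3 × (1) = 3, so new z* = 1456 + 3 = 1459.

1459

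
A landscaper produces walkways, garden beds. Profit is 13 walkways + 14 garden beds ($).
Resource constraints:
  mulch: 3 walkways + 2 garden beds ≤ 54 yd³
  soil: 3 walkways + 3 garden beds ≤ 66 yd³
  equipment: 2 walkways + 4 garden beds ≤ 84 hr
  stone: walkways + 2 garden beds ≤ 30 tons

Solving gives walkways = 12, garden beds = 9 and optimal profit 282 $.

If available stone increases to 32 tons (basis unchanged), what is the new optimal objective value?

At the optimum: mulch uses 54 of 54 (binding); soil uses 63 of 66 (slack = 3); equipment uses 60 of 84 (slack = 24); stone uses 30 of 30 (binding).
Slack constraints have shadow price 0 (complementary slackness).
From A_Bᵀ y = c: 3·y_mulch + 1·y_stone = 13; 2·y_mulch + 2·y_stone = 14.
This yields shadow prices y_mulch = 3, y_stone = 4.
Δz = y_stone·Δb = 4 × (2) = 8, so new z* = 282 + 8 = 290.

290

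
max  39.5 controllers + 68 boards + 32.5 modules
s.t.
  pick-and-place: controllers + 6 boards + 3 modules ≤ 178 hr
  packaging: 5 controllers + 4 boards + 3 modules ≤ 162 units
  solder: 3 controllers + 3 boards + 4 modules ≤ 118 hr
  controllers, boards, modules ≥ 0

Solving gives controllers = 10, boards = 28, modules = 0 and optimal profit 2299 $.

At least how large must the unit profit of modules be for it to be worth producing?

40.5

Check each constraint at x*: pick-and-place 178/178 (tight); packaging 162/162 (tight); solder 114/118 (slack 4).
Slack constraints have shadow price 0 (complementary slackness).
The binding rows give the dual system: 1·y_pick-and-place + 5·y_packaging = 39.5 and 6·y_pick-and-place + 4·y_packaging = 68.
Solving: y_pick-and-place = 7, y_packaging = 6.5.
modules enters the basis when its profit ≥ yᵀa₃ = 7·3 + 6.5·3 = 40.5.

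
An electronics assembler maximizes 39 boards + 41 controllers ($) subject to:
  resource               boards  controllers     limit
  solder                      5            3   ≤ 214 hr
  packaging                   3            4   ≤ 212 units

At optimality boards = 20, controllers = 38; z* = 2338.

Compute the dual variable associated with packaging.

Both solder and packaging are binding at x*.
Dual feasibility on the basic columns requires 5·y_solder + 3·y_packaging = 39, 3·y_solder + 4·y_packaging = 41.
→ y_solder = 3 and y_packaging = 8.
Shadow price of packaging = 8.

8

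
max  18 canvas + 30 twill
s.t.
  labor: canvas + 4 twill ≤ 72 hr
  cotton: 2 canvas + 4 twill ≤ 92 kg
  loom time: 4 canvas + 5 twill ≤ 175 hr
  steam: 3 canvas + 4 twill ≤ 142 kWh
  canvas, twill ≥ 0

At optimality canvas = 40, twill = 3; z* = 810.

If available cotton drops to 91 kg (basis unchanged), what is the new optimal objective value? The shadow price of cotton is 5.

Δb = -1, so new z* = 810 + (5)·(-1) = 810 − 5 = 805.

805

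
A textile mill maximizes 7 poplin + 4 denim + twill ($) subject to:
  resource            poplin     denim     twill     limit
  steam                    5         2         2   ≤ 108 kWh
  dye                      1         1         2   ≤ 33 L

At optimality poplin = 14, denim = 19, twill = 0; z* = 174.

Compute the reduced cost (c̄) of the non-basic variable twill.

Both steam and dye are binding at x*.
From A_Bᵀ y = c: 5·y_steam + 1·y_dye = 7; 2·y_steam + 1·y_dye = 4.
This yields shadow prices y_steam = 1, y_dye = 2.
Reduced cost of twill: c₃ − yᵀa₃ = 1 − (1·2 + 2·2) = 1 − 6 = -5.

-5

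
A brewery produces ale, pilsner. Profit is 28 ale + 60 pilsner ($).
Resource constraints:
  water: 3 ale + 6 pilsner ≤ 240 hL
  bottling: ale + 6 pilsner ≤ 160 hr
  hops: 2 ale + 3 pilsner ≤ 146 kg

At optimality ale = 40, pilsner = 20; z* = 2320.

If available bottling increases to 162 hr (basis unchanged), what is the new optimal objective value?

2322

Check each constraint at x*: water 240/240 (tight); bottling 160/160 (tight); hops 140/146 (slack 6).
Since hops is not tight, its dual is 0.
The binding rows give the dual system: 3·y_water + 1·y_bottling = 28 and 6·y_water + 6·y_bottling = 60.
Solving: y_water = 9, y_bottling = 1.
Δz = y_bottling·Δb = 1 × (2) = 2, so new z* = 2320 + 2 = 2322.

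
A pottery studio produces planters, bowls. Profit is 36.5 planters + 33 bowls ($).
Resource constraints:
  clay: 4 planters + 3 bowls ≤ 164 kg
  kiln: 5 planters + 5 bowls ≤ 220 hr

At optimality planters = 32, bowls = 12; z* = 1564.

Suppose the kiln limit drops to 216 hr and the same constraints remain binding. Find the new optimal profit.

1546

At the optimum: clay uses 164 of 164 (binding); kiln uses 220 of 220 (binding).
The binding rows give the dual system: 4·y_clay + 5·y_kiln = 36.5 and 3·y_clay + 5·y_kiln = 33.
→ y_clay = 3.5 and y_kiln = 4.5.
Δz = y_kiln·Δb = 4.5 × (-4) = -18, so new z* = 1564 − 18 = 1546.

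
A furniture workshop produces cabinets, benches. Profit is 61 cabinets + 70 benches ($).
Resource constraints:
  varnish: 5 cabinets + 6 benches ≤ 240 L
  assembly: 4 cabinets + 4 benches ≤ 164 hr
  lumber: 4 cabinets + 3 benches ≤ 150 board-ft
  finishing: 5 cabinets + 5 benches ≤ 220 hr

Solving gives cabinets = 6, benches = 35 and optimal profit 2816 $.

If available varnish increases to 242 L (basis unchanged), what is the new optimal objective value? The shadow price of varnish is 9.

2834

Δb = 2, so new z* = 2816 + (9)·(2) = 2816 + 18 = 2834.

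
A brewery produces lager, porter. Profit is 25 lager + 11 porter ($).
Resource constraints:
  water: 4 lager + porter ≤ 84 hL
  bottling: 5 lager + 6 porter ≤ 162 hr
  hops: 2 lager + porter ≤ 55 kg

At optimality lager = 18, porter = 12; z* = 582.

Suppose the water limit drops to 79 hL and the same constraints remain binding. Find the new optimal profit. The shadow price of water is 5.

557

Δb = -5, so new z* = 582 + (5)·(-5) = 582 − 25 = 557.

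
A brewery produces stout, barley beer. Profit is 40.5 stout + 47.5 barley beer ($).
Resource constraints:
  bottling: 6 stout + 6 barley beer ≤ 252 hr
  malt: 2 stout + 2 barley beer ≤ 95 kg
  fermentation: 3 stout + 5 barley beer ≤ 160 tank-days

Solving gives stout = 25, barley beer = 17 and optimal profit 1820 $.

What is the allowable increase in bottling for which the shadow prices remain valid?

Binding constraints: bottling, fermentation. The basis is B = [[6,6],[3,5]] with det 12.
Per unit increase in bottling, x* moves by d = (0.4167, -0.25).
The basis stays optimal until malt becomes binding; allowable increase = 33 hr.

33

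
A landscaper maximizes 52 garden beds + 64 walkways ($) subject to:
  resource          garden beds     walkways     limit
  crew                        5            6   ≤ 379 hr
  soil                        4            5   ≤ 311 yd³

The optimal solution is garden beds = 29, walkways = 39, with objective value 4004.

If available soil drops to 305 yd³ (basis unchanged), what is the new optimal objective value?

3956

Check each constraint at x*: crew 379/379 (tight); soil 311/311 (tight).
Dual feasibility on the basic columns requires 5·y_crew + 4·y_soil = 52, 6·y_crew + 5·y_soil = 64.
Solving: y_crew = 4, y_soil = 8.
Δz = y_soil·Δb = 8 × (-6) = -48, so new z* = 4004 − 48 = 3956.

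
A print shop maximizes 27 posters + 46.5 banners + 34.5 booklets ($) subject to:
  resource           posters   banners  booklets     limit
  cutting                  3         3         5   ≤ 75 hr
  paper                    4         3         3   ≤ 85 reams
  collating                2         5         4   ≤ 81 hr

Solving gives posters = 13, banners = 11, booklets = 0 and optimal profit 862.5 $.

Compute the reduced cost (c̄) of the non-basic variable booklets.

Check each constraint at x*: cutting 72/75 (slack 3); paper 85/85 (tight); collating 81/81 (tight).
By complementary slackness, y = 0 for the non-binding constraint.
Dual feasibility on the basic columns requires 4·y_paper + 2·y_collating = 27, 3·y_paper + 5·y_collating = 46.5.
This yields shadow prices y_paper = 3, y_collating = 7.5.
Reduced cost of booklets: c₃ − yᵀa₃ = 34.5 − (3·3 + 7.5·4) = 34.5 − 39 = -4.5.

-4.5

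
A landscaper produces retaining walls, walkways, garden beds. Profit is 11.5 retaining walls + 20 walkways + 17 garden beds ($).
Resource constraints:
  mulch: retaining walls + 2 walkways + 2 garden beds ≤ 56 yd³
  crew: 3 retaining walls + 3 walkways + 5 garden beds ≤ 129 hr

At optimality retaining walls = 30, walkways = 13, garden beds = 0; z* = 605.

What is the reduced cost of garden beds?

-5

At the optimum: mulch uses 56 of 56 (binding); crew uses 129 of 129 (binding).
Dual feasibility on the basic columns requires 1·y_mulch + 3·y_crew = 11.5, 2·y_mulch + 3·y_crew = 20.
This yields shadow prices y_mulch = 8.5, y_crew = 1.
Reduced cost of garden beds: c₃ − yᵀa₃ = 17 − (8.5·2 + 1·5) = 17 − 22 = -5.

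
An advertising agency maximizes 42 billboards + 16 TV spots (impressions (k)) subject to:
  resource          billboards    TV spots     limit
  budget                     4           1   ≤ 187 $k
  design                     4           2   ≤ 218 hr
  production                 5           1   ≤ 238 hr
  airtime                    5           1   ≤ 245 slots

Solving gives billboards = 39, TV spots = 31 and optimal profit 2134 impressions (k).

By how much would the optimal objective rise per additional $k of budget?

Binding: budget and design. Non-binding: production (12 unused), airtime (19 unused).
By complementary slackness, y = 0 for the non-binding constraints.
From A_Bᵀ y = c: 4·y_budget + 4·y_design = 42; 1·y_budget + 2·y_design = 16.
This yields shadow prices y_budget = 5, y_design = 5.5.
Shadow price of budget = 5.

5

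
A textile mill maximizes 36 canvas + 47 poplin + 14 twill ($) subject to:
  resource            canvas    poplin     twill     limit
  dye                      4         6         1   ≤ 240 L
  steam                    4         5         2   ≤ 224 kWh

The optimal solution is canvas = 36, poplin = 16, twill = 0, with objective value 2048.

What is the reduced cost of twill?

-2

Both dye and steam are binding at x*.
From A_Bᵀ y = c: 4·y_dye + 4·y_steam = 36; 6·y_dye + 5·y_steam = 47.
Solving: y_dye = 2, y_steam = 7.
Reduced cost of twill: c₃ − yᵀa₃ = 14 − (2·1 + 7·2) = 14 − 16 = -2.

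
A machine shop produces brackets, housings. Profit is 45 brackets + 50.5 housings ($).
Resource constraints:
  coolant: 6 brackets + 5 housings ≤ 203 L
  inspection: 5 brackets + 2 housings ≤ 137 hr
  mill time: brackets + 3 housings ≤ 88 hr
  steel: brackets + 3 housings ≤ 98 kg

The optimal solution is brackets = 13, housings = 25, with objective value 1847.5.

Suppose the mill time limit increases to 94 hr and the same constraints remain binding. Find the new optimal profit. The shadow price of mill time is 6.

Δb = 6, so new z* = 1847.5 + (6)·(6) = 1847.5 + 36 = 1883.5.

1883.5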